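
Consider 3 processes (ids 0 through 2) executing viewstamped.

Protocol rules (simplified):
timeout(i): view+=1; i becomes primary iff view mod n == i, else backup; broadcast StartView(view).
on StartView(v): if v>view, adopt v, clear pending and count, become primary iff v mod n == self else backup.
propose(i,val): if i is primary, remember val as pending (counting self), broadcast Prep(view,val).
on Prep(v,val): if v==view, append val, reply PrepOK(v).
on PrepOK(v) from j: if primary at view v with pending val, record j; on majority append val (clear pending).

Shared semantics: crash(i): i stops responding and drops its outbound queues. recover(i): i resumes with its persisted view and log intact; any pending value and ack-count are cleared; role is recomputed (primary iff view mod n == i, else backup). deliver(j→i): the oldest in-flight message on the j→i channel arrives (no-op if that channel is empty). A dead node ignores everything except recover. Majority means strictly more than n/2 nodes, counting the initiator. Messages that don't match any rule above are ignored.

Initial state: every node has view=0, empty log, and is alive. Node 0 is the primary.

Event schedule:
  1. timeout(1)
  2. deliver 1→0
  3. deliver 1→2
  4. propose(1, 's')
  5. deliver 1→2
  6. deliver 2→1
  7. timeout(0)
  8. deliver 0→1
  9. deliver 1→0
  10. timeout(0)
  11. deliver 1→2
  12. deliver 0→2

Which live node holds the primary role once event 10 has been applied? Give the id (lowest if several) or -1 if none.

0

after 1 — timeout(1): n1:prim/v1/[-]
after 2 — deliver 1→0: n0:back/v1/[-]
after 3 — deliver 1→2: n2:back/v1/[-]
after 4 — propose(1,'s'): ·
after 5 — deliver 1→2: n2:back/v1/[s]
after 6 — deliver 2→1: n1:prim/v1/[s]
after 7 — timeout(0): n0:back/v2/[-]
after 8 — deliver 0→1: n1:back/v2/[s]
after 9 — deliver 1→0: ·
after 10 — timeout(0): n0:prim/v3/[-]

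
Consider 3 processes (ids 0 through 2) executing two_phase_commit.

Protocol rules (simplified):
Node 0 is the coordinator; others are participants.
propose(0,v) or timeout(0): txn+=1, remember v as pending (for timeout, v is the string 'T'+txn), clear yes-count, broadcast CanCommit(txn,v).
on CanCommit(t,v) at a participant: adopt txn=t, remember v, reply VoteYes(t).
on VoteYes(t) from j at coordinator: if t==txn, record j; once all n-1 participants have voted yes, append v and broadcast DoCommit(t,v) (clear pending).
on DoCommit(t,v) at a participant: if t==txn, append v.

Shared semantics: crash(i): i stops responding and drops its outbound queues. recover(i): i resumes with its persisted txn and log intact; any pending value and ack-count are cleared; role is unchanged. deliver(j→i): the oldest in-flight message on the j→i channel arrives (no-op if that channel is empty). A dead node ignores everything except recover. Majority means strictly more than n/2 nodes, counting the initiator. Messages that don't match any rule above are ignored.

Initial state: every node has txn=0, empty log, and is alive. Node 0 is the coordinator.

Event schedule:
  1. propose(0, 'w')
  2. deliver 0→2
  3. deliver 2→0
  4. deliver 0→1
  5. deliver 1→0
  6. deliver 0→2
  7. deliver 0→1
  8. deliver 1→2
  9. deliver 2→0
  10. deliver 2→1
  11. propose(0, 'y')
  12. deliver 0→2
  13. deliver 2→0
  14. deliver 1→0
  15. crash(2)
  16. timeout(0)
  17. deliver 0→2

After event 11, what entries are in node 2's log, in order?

w

after 1 — propose(0,'w'): n0:coor/t1/[-]
after 2 — deliver 0→2: n2:part/t1/[-]
after 3 — deliver 2→0: ·
after 4 — deliver 0→1: n1:part/t1/[-]
after 5 — deliver 1→0: n0:coor/t1/[w]
after 6 — deliver 0→2: n2:part/t1/[w]
after 7 — deliver 0→1: n1:part/t1/[w]
after 8 — deliver 1→2: ·
after 9 — deliver 2→0: ·
after 10 — deliver 2→1: ·
after 11 — propose(0,'y'): n0:coor/t2/[w]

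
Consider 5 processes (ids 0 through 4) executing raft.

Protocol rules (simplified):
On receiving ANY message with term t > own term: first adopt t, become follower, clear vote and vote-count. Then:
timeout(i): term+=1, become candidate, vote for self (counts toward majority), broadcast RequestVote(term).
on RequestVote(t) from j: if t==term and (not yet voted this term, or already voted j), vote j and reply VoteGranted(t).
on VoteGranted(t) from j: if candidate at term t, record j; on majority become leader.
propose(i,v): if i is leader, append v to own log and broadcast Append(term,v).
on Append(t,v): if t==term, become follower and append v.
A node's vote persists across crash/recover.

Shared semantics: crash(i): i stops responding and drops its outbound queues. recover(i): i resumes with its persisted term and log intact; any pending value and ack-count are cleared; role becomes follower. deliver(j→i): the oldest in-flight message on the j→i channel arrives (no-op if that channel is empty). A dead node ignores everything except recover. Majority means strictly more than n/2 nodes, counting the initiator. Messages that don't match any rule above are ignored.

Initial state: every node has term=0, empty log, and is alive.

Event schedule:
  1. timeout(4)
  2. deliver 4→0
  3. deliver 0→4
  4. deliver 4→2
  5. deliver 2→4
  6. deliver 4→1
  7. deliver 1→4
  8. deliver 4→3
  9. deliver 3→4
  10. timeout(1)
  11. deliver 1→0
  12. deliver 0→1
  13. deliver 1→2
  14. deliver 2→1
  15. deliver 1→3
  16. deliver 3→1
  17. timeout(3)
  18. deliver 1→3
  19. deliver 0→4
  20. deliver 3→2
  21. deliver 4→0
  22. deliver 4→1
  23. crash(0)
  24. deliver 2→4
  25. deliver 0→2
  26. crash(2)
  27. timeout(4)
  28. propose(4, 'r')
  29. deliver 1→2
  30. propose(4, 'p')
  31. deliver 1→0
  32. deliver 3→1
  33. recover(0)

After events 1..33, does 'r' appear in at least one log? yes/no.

no

after 1 — timeout(4): n4:cand/t1/[-]
after 2 — deliver 4→0: n0:foll/t1/[-]
after 3 — deliver 0→4: ·
after 4 — deliver 4→2: n2:foll/t1/[-]
after 5 — deliver 2→4: n4:lead/t1/[-]
after 6 — deliver 4→1: n1:foll/t1/[-]
after 7 — deliver 1→4: ·
after 8 — deliver 4→3: n3:foll/t1/[-]
after 9 — deliver 3→4: ·
after 10 — timeout(1): n1:cand/t2/[-]
after 11 — deliver 1→0: n0:foll/t2/[-]
after 12 — deliver 0→1: ·
after 13 — deliver 1→2: n2:foll/t2/[-]
after 14 — deliver 2→1: n1:lead/t2/[-]
after 15 — deliver 1→3: n3:foll/t2/[-]
after 16 — deliver 3→1: ·
after 17 — timeout(3): n3:cand/t3/[-]
after 18 — deliver 1→3: ·
after 19 — deliver 0→4: ·
after 20 — deliver 3→2: n2:foll/t3/[-]
after 21 — deliver 4→0: ·
after 22 — deliver 4→1: ·
after 23 — crash(0): n0:✗foll/t2/[-]
after 24 — deliver 2→4: ·
after 25 — deliver 0→2: ·
after 26 — crash(2): n2:✗foll/t3/[-]
after 27 — timeout(4): n4:cand/t2/[-]
after 28 — propose(4,'r'): ·
after 29 — deliver 1→2: ·
after 30 — propose(4,'p'): ·
after 31 — deliver 1→0: ·
after 32 — deliver 3→1: n1:foll/t3/[-]
after 33 — recover(0): n0:foll/t2/[-]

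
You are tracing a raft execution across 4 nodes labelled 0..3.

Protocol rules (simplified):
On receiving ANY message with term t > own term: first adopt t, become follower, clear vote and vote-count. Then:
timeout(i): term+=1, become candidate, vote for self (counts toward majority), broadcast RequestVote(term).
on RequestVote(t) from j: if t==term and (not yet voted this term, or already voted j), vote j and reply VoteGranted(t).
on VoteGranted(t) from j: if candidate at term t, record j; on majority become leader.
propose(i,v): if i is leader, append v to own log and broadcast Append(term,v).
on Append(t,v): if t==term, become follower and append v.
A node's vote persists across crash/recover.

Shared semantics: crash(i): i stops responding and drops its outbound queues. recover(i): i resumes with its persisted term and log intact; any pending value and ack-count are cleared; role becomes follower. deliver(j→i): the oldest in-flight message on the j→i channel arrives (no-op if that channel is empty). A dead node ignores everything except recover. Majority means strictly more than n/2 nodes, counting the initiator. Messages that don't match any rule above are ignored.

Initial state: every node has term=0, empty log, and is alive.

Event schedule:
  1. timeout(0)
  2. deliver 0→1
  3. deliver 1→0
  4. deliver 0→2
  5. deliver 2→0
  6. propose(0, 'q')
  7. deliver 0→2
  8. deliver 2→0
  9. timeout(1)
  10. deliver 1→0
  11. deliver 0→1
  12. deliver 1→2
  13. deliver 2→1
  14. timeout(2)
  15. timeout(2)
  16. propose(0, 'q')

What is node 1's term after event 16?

2

[1] timeout(0) → N0(cand t1 [-])
[2] deliver 0→1 → N1(foll t1 [-])
[3] deliver 1→0 → ∅
[4] deliver 0→2 → N2(foll t1 [-])
[5] deliver 2→0 → N0(lead t1 [-])
[6] propose(0,'q') → N0(lead t1 [q])
[7] deliver 0→2 → N2(foll t1 [q])
[8] deliver 2→0 → ∅
[9] timeout(1) → N1(cand t2 [-])
[10] deliver 1→0 → N0(foll t2 [q])
[11] deliver 0→1 → ∅
[12] deliver 1→2 → N2(foll t2 [q])
[13] deliver 2→1 → ∅
[14] timeout(2) → N2(cand t3 [q])
[15] timeout(2) → N2(cand t4 [q])
[16] propose(0,'q') → ∅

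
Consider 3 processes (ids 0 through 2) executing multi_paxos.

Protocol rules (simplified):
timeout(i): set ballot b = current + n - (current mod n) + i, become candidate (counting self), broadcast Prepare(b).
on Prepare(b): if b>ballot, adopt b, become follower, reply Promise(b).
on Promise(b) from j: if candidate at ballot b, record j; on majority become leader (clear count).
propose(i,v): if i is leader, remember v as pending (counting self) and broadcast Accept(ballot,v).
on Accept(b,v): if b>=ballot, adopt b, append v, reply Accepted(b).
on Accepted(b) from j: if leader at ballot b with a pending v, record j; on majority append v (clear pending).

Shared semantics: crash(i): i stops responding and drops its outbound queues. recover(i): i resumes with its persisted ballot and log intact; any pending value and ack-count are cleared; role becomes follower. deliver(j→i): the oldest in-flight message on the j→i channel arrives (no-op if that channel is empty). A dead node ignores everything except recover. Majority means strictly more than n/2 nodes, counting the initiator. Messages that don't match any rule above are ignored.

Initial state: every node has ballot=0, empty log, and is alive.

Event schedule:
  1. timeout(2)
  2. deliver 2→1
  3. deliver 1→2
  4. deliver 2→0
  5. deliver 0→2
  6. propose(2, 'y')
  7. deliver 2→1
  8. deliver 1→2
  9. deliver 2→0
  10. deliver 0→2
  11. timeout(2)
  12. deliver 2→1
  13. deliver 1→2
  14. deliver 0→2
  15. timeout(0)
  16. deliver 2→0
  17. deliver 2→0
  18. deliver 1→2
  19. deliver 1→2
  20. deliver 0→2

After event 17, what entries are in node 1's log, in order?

1. timeout(2):  <2:cand b5 ->
2. deliver 2→1:  <1:foll b5 ->
3. deliver 1→2:  <2:lead b5 ->
4. deliver 2→0:  <0:foll b5 ->
5. deliver 0→2:  nop
6. propose(2,'y'):  nop
7. deliver 2→1:  <1:foll b5 y>
8. deliver 1→2:  <2:lead b5 y>
9. deliver 2→0:  <0:foll b5 y>
10. deliver 0→2:  nop
11. timeout(2):  <2:cand b8 y>
12. deliver 2→1:  <1:foll b8 y>
13. deliver 1→2:  <2:lead b8 y>
14. deliver 0→2:  nop
15. timeout(0):  <0:cand b6 y>
16. deliver 2→0:  <0:foll b8 y>
17. deliver 2→0:  nop

y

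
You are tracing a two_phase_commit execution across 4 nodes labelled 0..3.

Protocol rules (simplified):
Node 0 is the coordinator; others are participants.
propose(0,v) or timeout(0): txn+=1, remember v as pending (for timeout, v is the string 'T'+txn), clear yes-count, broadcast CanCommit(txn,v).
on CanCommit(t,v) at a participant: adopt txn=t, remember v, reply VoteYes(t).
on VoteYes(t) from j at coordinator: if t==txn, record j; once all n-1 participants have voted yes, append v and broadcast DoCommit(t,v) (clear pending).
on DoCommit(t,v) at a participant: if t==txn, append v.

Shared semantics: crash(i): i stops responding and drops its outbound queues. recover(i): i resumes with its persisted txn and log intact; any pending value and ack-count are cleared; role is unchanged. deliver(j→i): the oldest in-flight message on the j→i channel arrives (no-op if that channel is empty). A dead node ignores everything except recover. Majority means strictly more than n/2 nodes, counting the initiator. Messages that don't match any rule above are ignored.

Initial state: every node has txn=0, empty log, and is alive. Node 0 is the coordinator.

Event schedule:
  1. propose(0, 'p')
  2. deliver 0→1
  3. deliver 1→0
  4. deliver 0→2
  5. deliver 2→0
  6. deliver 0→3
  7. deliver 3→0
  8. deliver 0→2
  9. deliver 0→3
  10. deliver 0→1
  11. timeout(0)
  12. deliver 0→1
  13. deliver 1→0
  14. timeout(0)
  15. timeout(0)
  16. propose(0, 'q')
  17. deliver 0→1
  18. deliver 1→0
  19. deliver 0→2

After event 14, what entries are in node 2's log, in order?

p

after 1 — propose(0,'p'): n0:coor/t1/[-]
after 2 — deliver 0→1: n1:part/t1/[-]
after 3 — deliver 1→0: ·
after 4 — deliver 0→2: n2:part/t1/[-]
after 5 — deliver 2→0: ·
after 6 — deliver 0→3: n3:part/t1/[-]
after 7 — deliver 3→0: n0:coor/t1/[p]
after 8 — deliver 0→2: n2:part/t1/[p]
after 9 — deliver 0→3: n3:part/t1/[p]
after 10 — deliver 0→1: n1:part/t1/[p]
after 11 — timeout(0): n0:coor/t2/[p]
after 12 — deliver 0→1: n1:part/t2/[p]
after 13 — deliver 1→0: ·
after 14 — timeout(0): n0:coor/t3/[p]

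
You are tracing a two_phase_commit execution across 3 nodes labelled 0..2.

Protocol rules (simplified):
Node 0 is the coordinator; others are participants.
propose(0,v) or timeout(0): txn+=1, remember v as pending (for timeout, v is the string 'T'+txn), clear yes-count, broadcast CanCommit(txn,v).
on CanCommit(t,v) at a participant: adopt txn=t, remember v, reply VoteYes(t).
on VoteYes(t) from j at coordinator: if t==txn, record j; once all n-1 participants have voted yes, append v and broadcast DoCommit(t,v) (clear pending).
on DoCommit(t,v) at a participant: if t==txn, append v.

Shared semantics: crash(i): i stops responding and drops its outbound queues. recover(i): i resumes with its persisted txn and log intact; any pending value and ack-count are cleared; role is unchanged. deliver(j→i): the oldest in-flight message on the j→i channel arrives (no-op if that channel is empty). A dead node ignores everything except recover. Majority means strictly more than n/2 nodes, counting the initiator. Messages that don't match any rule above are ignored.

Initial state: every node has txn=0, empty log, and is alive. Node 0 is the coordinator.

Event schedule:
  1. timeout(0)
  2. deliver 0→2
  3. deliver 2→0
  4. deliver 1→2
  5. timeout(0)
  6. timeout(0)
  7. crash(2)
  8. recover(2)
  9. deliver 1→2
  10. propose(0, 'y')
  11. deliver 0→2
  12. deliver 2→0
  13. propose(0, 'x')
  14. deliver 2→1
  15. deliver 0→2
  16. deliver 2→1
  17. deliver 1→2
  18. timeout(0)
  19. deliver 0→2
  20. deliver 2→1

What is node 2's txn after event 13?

1. timeout(0):  <0:coor t1 ->
2. deliver 0→2:  <2:part t1 ->
3. deliver 2→0:  nop
4. deliver 1→2:  nop
5. timeout(0):  <0:coor t2 ->
6. timeout(0):  <0:coor t3 ->
7. crash(2):  <2:✗part t1 ->
8. recover(2):  <2:part t1 ->
9. deliver 1→2:  nop
10. propose(0,'y'):  <0:coor t4 ->
11. deliver 0→2:  <2:part t2 ->
12. deliver 2→0:  nop
13. propose(0,'x'):  <0:coor t5 ->

2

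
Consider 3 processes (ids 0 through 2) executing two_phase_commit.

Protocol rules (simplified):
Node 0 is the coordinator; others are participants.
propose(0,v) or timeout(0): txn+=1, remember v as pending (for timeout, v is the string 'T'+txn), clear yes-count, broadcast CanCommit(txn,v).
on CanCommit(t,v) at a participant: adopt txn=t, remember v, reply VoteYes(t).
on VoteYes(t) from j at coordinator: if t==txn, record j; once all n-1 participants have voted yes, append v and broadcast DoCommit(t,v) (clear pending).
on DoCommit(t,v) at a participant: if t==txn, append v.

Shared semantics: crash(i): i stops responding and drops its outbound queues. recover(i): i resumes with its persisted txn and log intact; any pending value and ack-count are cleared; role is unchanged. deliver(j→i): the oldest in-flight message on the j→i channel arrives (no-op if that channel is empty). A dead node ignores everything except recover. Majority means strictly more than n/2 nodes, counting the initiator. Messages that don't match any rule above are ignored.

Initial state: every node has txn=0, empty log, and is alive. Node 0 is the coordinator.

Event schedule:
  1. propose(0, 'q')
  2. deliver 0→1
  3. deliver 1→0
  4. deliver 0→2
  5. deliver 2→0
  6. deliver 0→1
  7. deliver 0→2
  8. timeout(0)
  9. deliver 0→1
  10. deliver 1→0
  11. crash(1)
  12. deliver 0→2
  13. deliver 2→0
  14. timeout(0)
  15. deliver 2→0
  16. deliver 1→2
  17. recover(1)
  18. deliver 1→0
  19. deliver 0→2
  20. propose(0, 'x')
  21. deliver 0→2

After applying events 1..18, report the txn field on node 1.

step 1 propose(0,'q'): 0={coor,t=1,log=-}
step 2 deliver 0→1: 1={part,t=1,log=-}
step 3 deliver 1→0: —
step 4 deliver 0→2: 2={part,t=1,log=-}
step 5 deliver 2→0: 0={coor,t=1,log=q}
step 6 deliver 0→1: 1={part,t=1,log=q}
step 7 deliver 0→2: 2={part,t=1,log=q}
step 8 timeout(0): 0={coor,t=2,log=q}
step 9 deliver 0→1: 1={part,t=2,log=q}
step 10 deliver 1→0: —
step 11 crash(1): 1={✗part,t=2,log=q}
step 12 deliver 0→2: 2={part,t=2,log=q}
step 13 deliver 2→0: 0={coor,t=2,log=q,T2}
step 14 timeout(0): 0={coor,t=3,log=q,T2}
step 15 deliver 2→0: —
step 16 deliver 1→2: —
step 17 recover(1): 1={part,t=2,log=q}
step 18 deliver 1→0: —

2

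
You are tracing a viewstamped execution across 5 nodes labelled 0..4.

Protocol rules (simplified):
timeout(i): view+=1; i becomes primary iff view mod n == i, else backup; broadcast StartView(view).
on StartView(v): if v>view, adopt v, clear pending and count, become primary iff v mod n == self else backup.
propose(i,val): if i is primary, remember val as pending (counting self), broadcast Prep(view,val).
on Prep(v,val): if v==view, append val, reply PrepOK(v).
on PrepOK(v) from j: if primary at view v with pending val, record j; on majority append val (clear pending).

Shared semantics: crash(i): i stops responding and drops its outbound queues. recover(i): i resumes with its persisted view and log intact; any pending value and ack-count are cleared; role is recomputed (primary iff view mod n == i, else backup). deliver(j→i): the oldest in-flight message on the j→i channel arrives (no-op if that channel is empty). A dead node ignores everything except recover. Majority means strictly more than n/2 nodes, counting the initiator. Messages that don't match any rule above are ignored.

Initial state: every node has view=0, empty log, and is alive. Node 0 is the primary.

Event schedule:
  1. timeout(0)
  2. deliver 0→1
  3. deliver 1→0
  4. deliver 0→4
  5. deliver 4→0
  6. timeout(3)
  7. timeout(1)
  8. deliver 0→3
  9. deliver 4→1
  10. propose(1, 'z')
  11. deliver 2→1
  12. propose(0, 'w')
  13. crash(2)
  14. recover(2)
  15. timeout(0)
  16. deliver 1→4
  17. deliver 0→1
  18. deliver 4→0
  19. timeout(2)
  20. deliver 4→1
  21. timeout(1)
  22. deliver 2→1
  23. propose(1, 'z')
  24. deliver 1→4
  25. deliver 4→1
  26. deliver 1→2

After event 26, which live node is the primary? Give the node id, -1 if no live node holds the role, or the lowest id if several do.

2

1. timeout(0):  <0:back v1 ->
2. deliver 0→1:  <1:prim v1 ->
3. deliver 1→0:  nop
4. deliver 0→4:  <4:back v1 ->
5. deliver 4→0:  nop
6. timeout(3):  <3:back v1 ->
7. timeout(1):  <1:back v2 ->
8. deliver 0→3:  nop
9. deliver 4→1:  nop
10. propose(1,'z'):  nop
11. deliver 2→1:  nop
12. propose(0,'w'):  nop
13. crash(2):  <2:✗back v0 ->
14. recover(2):  <2:back v0 ->
15. timeout(0):  <0:back v2 ->
16. deliver 1→4:  <4:back v2 ->
17. deliver 0→1:  nop
18. deliver 4→0:  nop
19. timeout(2):  <2:back v1 ->
20. deliver 4→1:  nop
21. timeout(1):  <1:back v3 ->
22. deliver 2→1:  nop
23. propose(1,'z'):  nop
24. deliver 1→4:  <4:back v3 ->
25. deliver 4→1:  nop
26. deliver 1→2:  <2:prim v2 ->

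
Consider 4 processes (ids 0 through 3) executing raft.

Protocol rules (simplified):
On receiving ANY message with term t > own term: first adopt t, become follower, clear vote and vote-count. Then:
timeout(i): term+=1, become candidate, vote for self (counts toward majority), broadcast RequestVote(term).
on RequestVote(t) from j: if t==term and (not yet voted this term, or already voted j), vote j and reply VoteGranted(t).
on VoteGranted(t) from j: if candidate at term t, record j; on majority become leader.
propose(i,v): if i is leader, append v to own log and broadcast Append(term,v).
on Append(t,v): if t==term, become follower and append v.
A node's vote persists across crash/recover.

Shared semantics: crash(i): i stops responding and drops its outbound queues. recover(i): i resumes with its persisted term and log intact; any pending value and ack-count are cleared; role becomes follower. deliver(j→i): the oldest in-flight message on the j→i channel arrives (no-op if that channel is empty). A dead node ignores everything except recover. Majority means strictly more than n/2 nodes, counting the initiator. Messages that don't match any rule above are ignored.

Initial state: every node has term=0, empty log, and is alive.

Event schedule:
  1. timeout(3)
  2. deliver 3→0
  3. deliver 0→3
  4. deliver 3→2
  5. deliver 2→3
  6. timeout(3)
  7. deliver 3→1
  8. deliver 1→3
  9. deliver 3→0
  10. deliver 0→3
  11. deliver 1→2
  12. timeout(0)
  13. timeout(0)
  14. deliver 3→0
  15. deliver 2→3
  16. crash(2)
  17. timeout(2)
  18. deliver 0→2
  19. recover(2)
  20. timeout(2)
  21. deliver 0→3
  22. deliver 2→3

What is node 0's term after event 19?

4

e1 timeout(3): 3[cand,t=1,-]
e2 deliver 3→0: 0[foll,t=1,-]
e3 deliver 0→3: ·
e4 deliver 3→2: 2[foll,t=1,-]
e5 deliver 2→3: 3[lead,t=1,-]
e6 timeout(3): 3[cand,t=2,-]
e7 deliver 3→1: 1[foll,t=1,-]
e8 deliver 1→3: ·
e9 deliver 3→0: 0[foll,t=2,-]
e10 deliver 0→3: ·
e11 deliver 1→2: ·
e12 timeout(0): 0[cand,t=3,-]
e13 timeout(0): 0[cand,t=4,-]
e14 deliver 3→0: ·
e15 deliver 2→3: ·
e16 crash(2): 2[✗foll,t=1,-]
e17 timeout(2): ·
e18 deliver 0→2: ·
e19 recover(2): 2[foll,t=1,-]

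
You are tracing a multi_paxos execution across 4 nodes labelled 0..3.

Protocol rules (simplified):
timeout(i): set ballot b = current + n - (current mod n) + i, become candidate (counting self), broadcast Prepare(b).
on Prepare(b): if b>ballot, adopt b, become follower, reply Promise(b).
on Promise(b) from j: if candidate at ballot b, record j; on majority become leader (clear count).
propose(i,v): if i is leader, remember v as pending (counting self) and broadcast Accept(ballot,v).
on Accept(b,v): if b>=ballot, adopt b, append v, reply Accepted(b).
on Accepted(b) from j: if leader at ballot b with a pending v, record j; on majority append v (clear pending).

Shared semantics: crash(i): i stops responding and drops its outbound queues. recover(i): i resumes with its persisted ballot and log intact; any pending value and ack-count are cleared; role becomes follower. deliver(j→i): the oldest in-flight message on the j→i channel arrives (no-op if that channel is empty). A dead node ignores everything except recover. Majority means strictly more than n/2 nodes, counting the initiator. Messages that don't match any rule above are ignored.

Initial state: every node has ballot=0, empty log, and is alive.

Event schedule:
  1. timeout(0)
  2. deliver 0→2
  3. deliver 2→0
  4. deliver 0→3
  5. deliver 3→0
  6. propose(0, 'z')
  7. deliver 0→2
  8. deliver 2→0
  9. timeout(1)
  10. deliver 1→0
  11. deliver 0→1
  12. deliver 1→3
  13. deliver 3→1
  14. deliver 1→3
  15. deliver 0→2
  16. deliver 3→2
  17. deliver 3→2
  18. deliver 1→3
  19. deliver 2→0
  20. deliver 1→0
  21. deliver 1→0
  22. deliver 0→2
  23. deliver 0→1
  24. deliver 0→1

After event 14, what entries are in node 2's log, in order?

z

after 1 — timeout(0): n0:cand/b4/[-]
after 2 — deliver 0→2: n2:foll/b4/[-]
after 3 — deliver 2→0: ·
after 4 — deliver 0→3: n3:foll/b4/[-]
after 5 — deliver 3→0: n0:lead/b4/[-]
after 6 — propose(0,'z'): ·
after 7 — deliver 0→2: n2:foll/b4/[z]
after 8 — deliver 2→0: ·
after 9 — timeout(1): n1:cand/b5/[-]
after 10 — deliver 1→0: n0:foll/b5/[-]
after 11 — deliver 0→1: ·
after 12 — deliver 1→3: n3:foll/b5/[-]
after 13 — deliver 3→1: ·
after 14 — deliver 1→3: ·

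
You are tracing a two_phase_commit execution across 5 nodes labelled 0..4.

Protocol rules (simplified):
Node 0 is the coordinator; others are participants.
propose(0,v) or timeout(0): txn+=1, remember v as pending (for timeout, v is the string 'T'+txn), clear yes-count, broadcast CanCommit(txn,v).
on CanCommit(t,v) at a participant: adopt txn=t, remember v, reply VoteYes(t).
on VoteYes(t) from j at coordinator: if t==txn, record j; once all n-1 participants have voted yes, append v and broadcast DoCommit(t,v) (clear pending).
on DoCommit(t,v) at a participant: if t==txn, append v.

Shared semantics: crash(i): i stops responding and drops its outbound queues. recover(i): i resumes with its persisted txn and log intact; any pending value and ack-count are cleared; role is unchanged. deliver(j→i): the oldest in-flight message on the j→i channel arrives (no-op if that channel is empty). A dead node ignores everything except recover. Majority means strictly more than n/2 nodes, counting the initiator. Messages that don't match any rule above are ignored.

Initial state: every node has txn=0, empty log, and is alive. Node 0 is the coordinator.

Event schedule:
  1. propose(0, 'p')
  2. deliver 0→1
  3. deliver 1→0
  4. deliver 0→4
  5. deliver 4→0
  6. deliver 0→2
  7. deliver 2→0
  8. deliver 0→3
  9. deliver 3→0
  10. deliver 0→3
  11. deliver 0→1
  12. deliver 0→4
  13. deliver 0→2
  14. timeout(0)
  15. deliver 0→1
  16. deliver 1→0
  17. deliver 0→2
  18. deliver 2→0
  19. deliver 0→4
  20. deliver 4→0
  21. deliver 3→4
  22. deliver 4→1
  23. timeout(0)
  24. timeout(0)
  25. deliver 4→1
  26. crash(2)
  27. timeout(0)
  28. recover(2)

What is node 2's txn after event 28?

e1 propose(0,'p'): 0[coor,t=1,-]
e2 deliver 0→1: 1[part,t=1,-]
e3 deliver 1→0: ·
e4 deliver 0→4: 4[part,t=1,-]
e5 deliver 4→0: ·
e6 deliver 0→2: 2[part,t=1,-]
e7 deliver 2→0: ·
e8 deliver 0→3: 3[part,t=1,-]
e9 deliver 3→0: 0[coor,t=1,p]
e10 deliver 0→3: 3[part,t=1,p]
e11 deliver 0→1: 1[part,t=1,p]
e12 deliver 0→4: 4[part,t=1,p]
e13 deliver 0→2: 2[part,t=1,p]
e14 timeout(0): 0[coor,t=2,p]
e15 deliver 0→1: 1[part,t=2,p]
e16 deliver 1→0: ·
e17 deliver 0→2: 2[part,t=2,p]
e18 deliver 2→0: ·
e19 deliver 0→4: 4[part,t=2,p]
e20 deliver 4→0: ·
e21 deliver 3→4: ·
e22 deliver 4→1: ·
e23 timeout(0): 0[coor,t=3,p]
e24 timeout(0): 0[coor,t=4,p]
e25 deliver 4→1: ·
e26 crash(2): 2[✗part,t=2,p]
e27 timeout(0): 0[coor,t=5,p]
e28 recover(2): 2[part,t=2,p]

2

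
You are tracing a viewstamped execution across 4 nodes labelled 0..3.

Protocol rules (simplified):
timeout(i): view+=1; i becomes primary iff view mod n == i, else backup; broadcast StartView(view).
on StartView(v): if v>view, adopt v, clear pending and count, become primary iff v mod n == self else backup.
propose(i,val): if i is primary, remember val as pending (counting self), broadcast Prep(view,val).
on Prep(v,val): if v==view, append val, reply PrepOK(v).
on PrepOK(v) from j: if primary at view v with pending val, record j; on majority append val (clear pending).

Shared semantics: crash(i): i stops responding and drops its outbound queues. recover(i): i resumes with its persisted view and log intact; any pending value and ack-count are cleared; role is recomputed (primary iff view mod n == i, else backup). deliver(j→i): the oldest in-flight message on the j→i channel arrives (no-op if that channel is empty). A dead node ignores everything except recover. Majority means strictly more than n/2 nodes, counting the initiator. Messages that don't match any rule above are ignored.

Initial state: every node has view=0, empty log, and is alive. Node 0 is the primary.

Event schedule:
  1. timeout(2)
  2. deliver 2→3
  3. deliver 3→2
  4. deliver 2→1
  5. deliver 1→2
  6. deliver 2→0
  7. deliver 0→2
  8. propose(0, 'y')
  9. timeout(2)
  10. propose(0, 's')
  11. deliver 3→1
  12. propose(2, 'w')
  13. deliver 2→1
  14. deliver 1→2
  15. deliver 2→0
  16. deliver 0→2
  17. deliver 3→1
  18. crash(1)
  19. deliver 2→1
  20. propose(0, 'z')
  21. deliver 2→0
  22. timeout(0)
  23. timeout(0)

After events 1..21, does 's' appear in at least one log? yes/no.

no

after 1 — timeout(2): n2:back/v1/[-]
after 2 — deliver 2→3: n3:back/v1/[-]
after 3 — deliver 3→2: ·
after 4 — deliver 2→1: n1:prim/v1/[-]
after 5 — deliver 1→2: ·
after 6 — deliver 2→0: n0:back/v1/[-]
after 7 — deliver 0→2: ·
after 8 — propose(0,'y'): ·
after 9 — timeout(2): n2:prim/v2/[-]
after 10 — propose(0,'s'): ·
after 11 — deliver 3→1: ·
after 12 — propose(2,'w'): ·
after 13 — deliver 2→1: n1:back/v2/[-]
after 14 — deliver 1→2: ·
after 15 — deliver 2→0: n0:back/v2/[-]
after 16 — deliver 0→2: ·
after 17 — deliver 3→1: ·
after 18 — crash(1): n1:✗back/v2/[-]
after 19 — deliver 2→1: ·
after 20 — propose(0,'z'): ·
after 21 — deliver 2→0: n0:back/v2/[w]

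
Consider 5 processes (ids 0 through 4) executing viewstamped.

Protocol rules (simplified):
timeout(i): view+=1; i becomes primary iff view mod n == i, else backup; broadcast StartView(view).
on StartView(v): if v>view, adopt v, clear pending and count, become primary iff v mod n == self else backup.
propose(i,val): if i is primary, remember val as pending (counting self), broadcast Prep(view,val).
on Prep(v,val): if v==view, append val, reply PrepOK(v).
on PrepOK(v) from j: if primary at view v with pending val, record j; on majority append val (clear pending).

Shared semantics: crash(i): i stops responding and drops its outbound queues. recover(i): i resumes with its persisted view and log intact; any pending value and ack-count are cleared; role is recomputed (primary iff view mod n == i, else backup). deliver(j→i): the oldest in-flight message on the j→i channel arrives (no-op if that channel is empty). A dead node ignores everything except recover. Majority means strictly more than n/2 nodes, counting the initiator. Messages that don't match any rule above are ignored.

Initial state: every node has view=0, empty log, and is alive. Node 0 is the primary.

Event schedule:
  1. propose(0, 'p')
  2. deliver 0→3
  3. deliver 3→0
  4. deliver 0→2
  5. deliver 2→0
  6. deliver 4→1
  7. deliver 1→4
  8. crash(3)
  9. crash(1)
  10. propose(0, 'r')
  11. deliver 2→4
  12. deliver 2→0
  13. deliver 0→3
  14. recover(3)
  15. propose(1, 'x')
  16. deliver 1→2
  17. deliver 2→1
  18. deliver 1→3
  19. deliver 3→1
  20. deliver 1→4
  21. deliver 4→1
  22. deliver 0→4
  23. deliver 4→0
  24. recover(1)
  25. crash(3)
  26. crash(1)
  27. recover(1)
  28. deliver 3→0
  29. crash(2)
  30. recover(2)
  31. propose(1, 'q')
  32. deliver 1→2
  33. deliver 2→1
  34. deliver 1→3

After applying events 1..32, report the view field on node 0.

0

step 1 propose(0,'p'): —
step 2 deliver 0→3: 3={back,v=0,log=p}
step 3 deliver 3→0: —
step 4 deliver 0→2: 2={back,v=0,log=p}
step 5 deliver 2→0: 0={prim,v=0,log=p}
step 6 deliver 4→1: —
step 7 deliver 1→4: —
step 8 crash(3): 3={✗back,v=0,log=p}
step 9 crash(1): 1={✗back,v=0,log=-}
step 10 propose(0,'r'): —
step 11 deliver 2→4: —
step 12 deliver 2→0: —
step 13 deliver 0→3: —
step 14 recover(3): 3={back,v=0,log=p}
step 15 propose(1,'x'): —
step 16 deliver 1→2: —
step 17 deliver 2→1: —
step 18 deliver 1→3: —
step 19 deliver 3→1: —
step 20 deliver 1→4: —
step 21 deliver 4→1: —
step 22 deliver 0→4: 4={back,v=0,log=p}
step 23 deliver 4→0: —
step 24 recover(1): 1={back,v=0,log=-}
step 25 crash(3): 3={✗back,v=0,log=p}
step 26 crash(1): 1={✗back,v=0,log=-}
step 27 recover(1): 1={back,v=0,log=-}
step 28 deliver 3→0: —
step 29 crash(2): 2={✗back,v=0,log=p}
step 30 recover(2): 2={back,v=0,log=p}
step 31 propose(1,'q'): —
step 32 deliver 1→2: —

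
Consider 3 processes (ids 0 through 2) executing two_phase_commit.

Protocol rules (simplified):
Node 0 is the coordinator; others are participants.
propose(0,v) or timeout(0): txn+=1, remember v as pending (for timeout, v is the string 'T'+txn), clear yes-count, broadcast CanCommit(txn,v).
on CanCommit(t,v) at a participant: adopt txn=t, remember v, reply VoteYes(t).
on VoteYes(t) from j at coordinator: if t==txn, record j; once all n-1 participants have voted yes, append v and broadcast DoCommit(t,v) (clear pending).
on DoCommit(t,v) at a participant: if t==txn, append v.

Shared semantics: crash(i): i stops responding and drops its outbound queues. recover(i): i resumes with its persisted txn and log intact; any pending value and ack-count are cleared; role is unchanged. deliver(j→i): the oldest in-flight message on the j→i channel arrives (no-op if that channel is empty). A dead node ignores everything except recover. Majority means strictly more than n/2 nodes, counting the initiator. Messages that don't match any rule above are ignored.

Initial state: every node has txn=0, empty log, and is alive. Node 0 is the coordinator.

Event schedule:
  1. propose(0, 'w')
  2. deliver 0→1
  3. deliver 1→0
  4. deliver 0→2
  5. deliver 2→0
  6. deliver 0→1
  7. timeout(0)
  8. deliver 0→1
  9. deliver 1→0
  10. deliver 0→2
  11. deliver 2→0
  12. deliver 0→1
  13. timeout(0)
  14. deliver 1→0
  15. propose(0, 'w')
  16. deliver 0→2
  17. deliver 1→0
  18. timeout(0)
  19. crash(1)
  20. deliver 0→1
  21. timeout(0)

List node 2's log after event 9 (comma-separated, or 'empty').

1. propose(0,'w'):  <0:coor t1 ->
2. deliver 0→1:  <1:part t1 ->
3. deliver 1→0:  nop
4. deliver 0→2:  <2:part t1 ->
5. deliver 2→0:  <0:coor t1 w>
6. deliver 0→1:  <1:part t1 w>
7. timeout(0):  <0:coor t2 w>
8. deliver 0→1:  <1:part t2 w>
9. deliver 1→0:  nop

empty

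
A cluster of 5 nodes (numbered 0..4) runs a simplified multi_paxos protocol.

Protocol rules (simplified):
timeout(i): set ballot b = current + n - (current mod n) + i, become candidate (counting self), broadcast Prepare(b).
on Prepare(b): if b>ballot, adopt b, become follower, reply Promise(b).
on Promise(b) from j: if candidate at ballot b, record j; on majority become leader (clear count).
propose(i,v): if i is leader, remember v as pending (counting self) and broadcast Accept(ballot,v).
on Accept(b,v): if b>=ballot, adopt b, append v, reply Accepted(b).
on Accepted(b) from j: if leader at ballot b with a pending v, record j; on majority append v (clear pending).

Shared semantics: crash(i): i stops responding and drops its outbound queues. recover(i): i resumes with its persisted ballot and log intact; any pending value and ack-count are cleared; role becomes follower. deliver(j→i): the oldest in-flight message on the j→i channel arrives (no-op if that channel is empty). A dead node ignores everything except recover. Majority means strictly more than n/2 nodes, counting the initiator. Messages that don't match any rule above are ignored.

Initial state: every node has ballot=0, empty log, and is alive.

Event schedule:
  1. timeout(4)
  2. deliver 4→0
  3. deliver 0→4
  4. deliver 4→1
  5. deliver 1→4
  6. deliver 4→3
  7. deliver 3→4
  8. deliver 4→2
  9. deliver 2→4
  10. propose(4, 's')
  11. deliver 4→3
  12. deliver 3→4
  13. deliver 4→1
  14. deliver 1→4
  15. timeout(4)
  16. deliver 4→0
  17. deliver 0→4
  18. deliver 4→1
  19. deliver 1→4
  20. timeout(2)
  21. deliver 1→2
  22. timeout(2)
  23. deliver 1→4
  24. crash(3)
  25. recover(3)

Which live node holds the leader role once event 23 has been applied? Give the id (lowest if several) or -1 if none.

-1

1. timeout(4):  <4:cand b9 ->
2. deliver 4→0:  <0:foll b9 ->
3. deliver 0→4:  nop
4. deliver 4→1:  <1:foll b9 ->
5. deliver 1→4:  <4:lead b9 ->
6. deliver 4→3:  <3:foll b9 ->
7. deliver 3→4:  nop
8. deliver 4→2:  <2:foll b9 ->
9. deliver 2→4:  nop
10. propose(4,'s'):  nop
11. deliver 4→3:  <3:foll b9 s>
12. deliver 3→4:  nop
13. deliver 4→1:  <1:foll b9 s>
14. deliver 1→4:  <4:lead b9 s>
15. timeout(4):  <4:cand b14 s>
16. deliver 4→0:  <0:foll b9 s>
17. deliver 0→4:  nop
18. deliver 4→1:  <1:foll b14 s>
19. deliver 1→4:  nop
20. timeout(2):  <2:cand b12 ->
21. deliver 1→2:  nop
22. timeout(2):  <2:cand b17 ->
23. deliver 1→4:  nop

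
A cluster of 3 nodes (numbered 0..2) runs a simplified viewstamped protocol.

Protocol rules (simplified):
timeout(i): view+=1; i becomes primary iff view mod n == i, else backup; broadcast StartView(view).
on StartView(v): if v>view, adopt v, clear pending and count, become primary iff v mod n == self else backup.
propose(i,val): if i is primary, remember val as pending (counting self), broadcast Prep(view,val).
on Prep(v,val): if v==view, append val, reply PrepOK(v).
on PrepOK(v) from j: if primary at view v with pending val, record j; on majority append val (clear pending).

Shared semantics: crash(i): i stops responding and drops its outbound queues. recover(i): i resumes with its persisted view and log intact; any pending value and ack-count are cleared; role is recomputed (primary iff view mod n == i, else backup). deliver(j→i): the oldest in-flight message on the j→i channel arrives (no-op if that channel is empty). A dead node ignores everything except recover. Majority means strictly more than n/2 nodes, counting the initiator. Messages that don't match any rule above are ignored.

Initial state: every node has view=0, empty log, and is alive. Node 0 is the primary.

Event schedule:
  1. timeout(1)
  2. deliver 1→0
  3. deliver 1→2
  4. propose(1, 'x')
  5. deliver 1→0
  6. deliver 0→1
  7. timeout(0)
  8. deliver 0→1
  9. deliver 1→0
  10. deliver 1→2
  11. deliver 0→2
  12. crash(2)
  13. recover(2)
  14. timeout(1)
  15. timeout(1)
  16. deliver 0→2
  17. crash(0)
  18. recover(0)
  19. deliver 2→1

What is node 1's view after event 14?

3

after 1 — timeout(1): n1:prim/v1/[-]
after 2 — deliver 1→0: n0:back/v1/[-]
after 3 — deliver 1→2: n2:back/v1/[-]
after 4 — propose(1,'x'): ·
after 5 — deliver 1→0: n0:back/v1/[x]
after 6 — deliver 0→1: n1:prim/v1/[x]
after 7 — timeout(0): n0:back/v2/[x]
after 8 — deliver 0→1: n1:back/v2/[x]
after 9 — deliver 1→0: ·
after 10 — deliver 1→2: n2:back/v1/[x]
after 11 — deliver 0→2: n2:prim/v2/[x]
after 12 — crash(2): n2:✗prim/v2/[x]
after 13 — recover(2): n2:prim/v2/[x]
after 14 — timeout(1): n1:back/v3/[x]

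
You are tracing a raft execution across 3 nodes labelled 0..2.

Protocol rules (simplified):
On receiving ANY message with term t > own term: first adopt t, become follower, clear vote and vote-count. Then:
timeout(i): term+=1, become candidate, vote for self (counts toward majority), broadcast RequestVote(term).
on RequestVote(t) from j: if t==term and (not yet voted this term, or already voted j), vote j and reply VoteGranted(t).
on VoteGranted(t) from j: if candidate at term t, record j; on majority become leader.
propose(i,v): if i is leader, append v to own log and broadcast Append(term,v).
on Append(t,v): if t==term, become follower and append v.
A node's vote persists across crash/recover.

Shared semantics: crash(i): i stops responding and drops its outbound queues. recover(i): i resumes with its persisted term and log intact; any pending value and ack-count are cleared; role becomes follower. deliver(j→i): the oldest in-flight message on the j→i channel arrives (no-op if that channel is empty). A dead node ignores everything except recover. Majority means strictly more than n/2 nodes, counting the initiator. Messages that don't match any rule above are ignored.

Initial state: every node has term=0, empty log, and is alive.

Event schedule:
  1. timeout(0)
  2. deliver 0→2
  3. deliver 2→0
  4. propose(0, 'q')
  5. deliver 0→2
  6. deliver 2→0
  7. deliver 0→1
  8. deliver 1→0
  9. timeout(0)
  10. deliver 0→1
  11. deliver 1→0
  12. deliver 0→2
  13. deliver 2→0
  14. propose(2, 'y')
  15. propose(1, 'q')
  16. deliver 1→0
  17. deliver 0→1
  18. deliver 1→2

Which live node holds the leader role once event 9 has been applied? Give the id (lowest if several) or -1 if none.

1. timeout(0):  <0:cand t1 ->
2. deliver 0→2:  <2:foll t1 ->
3. deliver 2→0:  <0:lead t1 ->
4. propose(0,'q'):  <0:lead t1 q>
5. deliver 0→2:  <2:foll t1 q>
6. deliver 2→0:  nop
7. deliver 0→1:  <1:foll t1 ->
8. deliver 1→0:  nop
9. timeout(0):  <0:cand t2 q>

-1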